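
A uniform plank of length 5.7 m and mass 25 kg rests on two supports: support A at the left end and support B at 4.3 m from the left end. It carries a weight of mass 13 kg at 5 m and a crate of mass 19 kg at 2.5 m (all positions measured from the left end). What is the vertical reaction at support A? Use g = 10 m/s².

Sum moments about support B (its reaction then has zero moment arm).
Beam weight: 25 × 10 = 250 N down at 2.85 m → arm 1.45 m, τ = 250 × 1.45 = 362.5 N·m counterclockwise.
Weight: 13 × 10 = 130 N down at 5 m → arm 0.7 m, τ = 130 × 0.7 = 91 N·m clockwise.
Crate: 19 × 10 = 190 N down at 2.5 m → arm 1.8 m, τ = 190 × 1.8 = 342 N·m counterclockwise.
Net load moment about support B = 613.5 N·m counterclockwise.
Reaction R at support A is upward at 0 m, arm 4.3 m → moment R × 4.3 clockwise.
Στ = 0 ⇒ R × 4.3 = 613.5 ⇒ R = 143 N.

R_A ≈ 143 N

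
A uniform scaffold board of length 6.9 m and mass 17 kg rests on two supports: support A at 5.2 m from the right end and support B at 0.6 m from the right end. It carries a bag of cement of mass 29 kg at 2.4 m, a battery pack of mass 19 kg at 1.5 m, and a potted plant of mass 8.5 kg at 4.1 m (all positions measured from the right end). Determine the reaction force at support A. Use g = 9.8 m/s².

Taking torques about support B:
Beam weight: 17 × 9.8 = 166.6 N down at 3.45 m → arm 2.85 m, τ = 166.6 × 2.85 = 474.8 N·m counterclockwise.
Bag of cement: 29 × 9.8 = 284.2 N down at 2.4 m → arm 1.8 m, τ = 284.2 × 1.8 = 511.6 N·m counterclockwise.
Battery pack: 19 × 9.8 = 186.2 N down at 1.5 m → arm 0.9 m, τ = 186.2 × 0.9 = 167.6 N·m counterclockwise.
Potted plant: 8.5 × 9.8 = 83.3 N down at 4.1 m → arm 3.5 m, τ = 83.3 × 3.5 = 291.6 N·m counterclockwise.
Net load moment about support B = 1446 N·m counterclockwise.
Reaction R at support A is upward at 5.2 m, arm 4.6 m → moment R × 4.6 clockwise.
Balancing moments: R × 4.6 = 1446, giving R = 314 N.

R_A ≈ 314 N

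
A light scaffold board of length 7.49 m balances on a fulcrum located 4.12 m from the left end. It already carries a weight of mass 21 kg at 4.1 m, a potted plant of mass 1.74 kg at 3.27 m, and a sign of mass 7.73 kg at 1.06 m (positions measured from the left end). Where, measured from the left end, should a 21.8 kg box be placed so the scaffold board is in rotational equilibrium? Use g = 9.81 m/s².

x ≈ 5.29 m from the left end

Taking torques about the fulcrum (at 4.12 m from the left end):
Weight: 21 × 9.81 = 206 N down at 4.1 m → arm 0.02 m, τ = 206 × 0.02 = 4.12 N·m counterclockwise.
Potted plant: 1.74 × 9.81 = 17.07 N down at 3.27 m → arm 0.85 m, τ = 17.07 × 0.85 = 14.51 N·m counterclockwise.
Sign: 7.73 × 9.81 = 75.83 N down at 1.06 m → arm 3.06 m, τ = 75.83 × 3.06 = 232 N·m counterclockwise.
Net moment of existing loads = 250.6 N·m counterclockwise.
The box weighs 21.8 × 9.81 = 213.9 N and must supply an equal clockwise moment, so its lever arm about the fulcrum is 250.6 / 213.9 = 1.17 m.
That puts it at 4.12 + 1.17 = 5.29 m from the left end.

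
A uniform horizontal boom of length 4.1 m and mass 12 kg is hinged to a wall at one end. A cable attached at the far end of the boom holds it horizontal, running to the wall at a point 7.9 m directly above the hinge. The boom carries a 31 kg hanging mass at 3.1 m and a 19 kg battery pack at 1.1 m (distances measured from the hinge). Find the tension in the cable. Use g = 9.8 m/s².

Take moments about the hinge.
Beam weight: 12 × 9.8 = 117.6 N down at 2.05 m → arm 2.05 m, τ = 117.6 × 2.05 = 241.1 N·m clockwise.
Hanging mass: 31 × 9.8 = 303.8 N down at 3.1 m → arm 3.1 m, τ = 303.8 × 3.1 = 941.8 N·m clockwise.
Battery pack: 19 × 9.8 = 186.2 N down at 1.1 m → arm 1.1 m, τ = 186.2 × 1.1 = 204.8 N·m clockwise.
Total clockwise load moment = 1388 N·m.
The cable tension T acts at 4.1 m; only its component perpendicular to the boom, T sinθ, produces torque. sinθ = h/√(h²+d²) = 7.9/√(7.9²+4.1²) = 0.8876.
Balancing moments: T × 4.1 × 0.8876 = 1388, giving T = 1388 / 3.639 = 381 N.

T ≈ 381 N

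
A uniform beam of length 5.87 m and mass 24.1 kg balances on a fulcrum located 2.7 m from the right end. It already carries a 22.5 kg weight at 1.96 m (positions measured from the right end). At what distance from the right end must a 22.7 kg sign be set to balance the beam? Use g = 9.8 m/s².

Sum moments about the fulcrum (at 2.7 m from the right end) (the support reaction has zero arm there).
Beam weight: 24.1 × 9.8 = 236.2 N down at 2.935 m → arm 0.235 m, τ = 236.2 × 0.235 = 55.51 N·m counterclockwise.
Weight: 22.5 × 9.8 = 220.5 N down at 1.96 m → arm 0.74 m, τ = 220.5 × 0.74 = 163.2 N·m clockwise.
Net moment of existing loads = 107.7 N·m clockwise.
The sign weighs 22.7 × 9.8 = 222.5 N and must supply an equal counterclockwise moment, so its lever arm about the fulcrum is 107.7 / 222.5 = 0.484 m.
That puts it at 2.7 + 0.484 = 3.18 m from the right end.

x ≈ 3.18 m from the right end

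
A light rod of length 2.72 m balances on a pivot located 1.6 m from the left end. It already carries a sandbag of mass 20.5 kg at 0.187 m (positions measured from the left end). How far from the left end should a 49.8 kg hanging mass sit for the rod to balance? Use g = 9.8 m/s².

Choose the pivot (at 1.6 m from the left end) as the axis so the support reaction has zero arm there.
Sandbag: 20.5 × 9.8 = 200.9 N down at 0.187 m → arm 1.413 m, τ = 200.9 × 1.413 = 283.9 N·m counterclockwise.
Net moment of existing loads = 283.9 N·m counterclockwise.
The hanging mass weighs 49.8 × 9.8 = 488 N and must supply an equal clockwise moment, so its lever arm about the pivot is 283.9 / 488 = 0.582 m.
That puts it at 1.6 + 0.582 = 2.18 m from the left end.

x ≈ 2.18 m from the left end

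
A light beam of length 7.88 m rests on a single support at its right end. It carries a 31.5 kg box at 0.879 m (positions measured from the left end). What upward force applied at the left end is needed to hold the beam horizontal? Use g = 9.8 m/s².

Choose the right end as the axis so the unknown pivot reaction has zero arm there.
Box: 31.5 × 9.8 = 308.7 N down at 0.879 m → arm 7.001 m, τ = 308.7 × 7.001 = 2161 N·m counterclockwise.
Net moment of the loads = 2161 N·m counterclockwise.
The upward force F acts at the left end, arm 7.88 m, giving F × 7.88 clockwise.
Balancing moments: F × 7.88 = 2161, giving F = 2161 / 7.88 = 274 N.

F ≈ 274 N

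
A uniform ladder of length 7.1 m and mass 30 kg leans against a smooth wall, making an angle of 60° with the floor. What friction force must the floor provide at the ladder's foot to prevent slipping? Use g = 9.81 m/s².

f ≈ 85 N

About the foot of the ladder:
Ladder weight 30×9.81 = 294.3 N acts at 3.55 m along the ladder; its horizontal arm is 3.55·cos60° = 1.775 m → τ = 522.4 N·m clockwise.
Wall normal N acts horizontally at the top; its moment arm is the height L sinθ = 7.1·sin60° = 6.149 m, counterclockwise.
Balancing moments: N × 6.149 = 522.4, giving N = 85 N.
ΣFx = 0: friction at the foot balances the wall's push, so f = N_wall = 85 N.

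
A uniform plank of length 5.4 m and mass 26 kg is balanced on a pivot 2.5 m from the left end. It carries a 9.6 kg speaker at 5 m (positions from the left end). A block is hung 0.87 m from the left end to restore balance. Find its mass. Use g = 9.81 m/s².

m ≈ 17.9 kg

About the pivot (at 2.5 m from the left end):
Beam weight: 26 × 9.81 = 255.1 N down at 2.7 m → arm 0.2 m, τ = 255.1 × 0.2 = 51.02 N·m clockwise.
Speaker: 9.6 × 9.81 = 94.18 N down at 5 m → arm 2.5 m, τ = 94.18 × 2.5 = 235.5 N·m clockwise.
Net moment of known loads = 286.5 N·m clockwise.
An unknown mass m at 0.87 m has arm 1.63 m; its moment is m·g·1.63 counterclockwise.
Στ = 0 ⇒ m × 9.81 × 1.63 = 286.5 ⇒ m = 286.5 / (9.81 × 1.63) = 17.9 kg.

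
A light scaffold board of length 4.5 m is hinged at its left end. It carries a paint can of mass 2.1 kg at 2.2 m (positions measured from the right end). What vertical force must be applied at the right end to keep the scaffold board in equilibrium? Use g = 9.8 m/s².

Sum moments about the left end (the unknown pivot reaction has zero arm there).
Paint can: 2.1 × 9.8 = 20.58 N down at 2.2 m → arm 2.3 m, τ = 20.58 × 2.3 = 47.33 N·m clockwise.
Net moment of the loads = 47.33 N·m clockwise.
The upward force F acts at the right end, arm 4.5 m, giving F × 4.5 counterclockwise.
Στ = 0 ⇒ F × 4.5 = 47.33 ⇒ F = 47.33 / 4.5 = 10.5 N.

F ≈ 10.5 N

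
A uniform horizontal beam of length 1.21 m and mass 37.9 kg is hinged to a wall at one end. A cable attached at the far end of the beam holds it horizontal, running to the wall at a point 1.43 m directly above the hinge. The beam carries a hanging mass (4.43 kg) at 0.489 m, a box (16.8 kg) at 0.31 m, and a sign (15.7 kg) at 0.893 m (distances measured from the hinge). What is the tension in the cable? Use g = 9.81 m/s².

T ≈ 471 N

Sum moments about the hinge (the unknown hinge reaction has zero arm there).
Beam weight: 37.9 × 9.81 = 371.8 N down at 0.605 m → arm 0.605 m, τ = 371.8 × 0.605 = 224.9 N·m clockwise.
Hanging mass: 4.43 × 9.81 = 43.46 N down at 0.489 m → arm 0.489 m, τ = 43.46 × 0.489 = 21.25 N·m clockwise.
Box: 16.8 × 9.81 = 164.8 N down at 0.31 m → arm 0.31 m, τ = 164.8 × 0.31 = 51.09 N·m clockwise.
Sign: 15.7 × 9.81 = 154 N down at 0.893 m → arm 0.893 m, τ = 154 × 0.893 = 137.5 N·m clockwise.
Total clockwise load moment = 434.7 N·m.
The cable tension T acts at 1.21 m; only its component perpendicular to the beam, T sinθ, produces torque. sinθ = h/√(h²+d²) = 1.43/√(1.43²+1.21²) = 0.7634.
Setting net torque to zero: T × 1.21 × 0.7634 = 434.7 → T = 434.7 / 0.9237 = 471 N.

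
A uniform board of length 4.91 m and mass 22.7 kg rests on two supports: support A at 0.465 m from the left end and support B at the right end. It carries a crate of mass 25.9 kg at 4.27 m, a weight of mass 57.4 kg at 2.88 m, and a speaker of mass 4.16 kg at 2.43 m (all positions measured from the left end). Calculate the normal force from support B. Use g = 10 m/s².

R_B ≈ 654 N

Take moments about support A.
Beam weight: 22.7 × 10 = 227 N down at 2.455 m → arm 1.99 m, τ = 227 × 1.99 = 451.7 N·m clockwise.
Crate: 25.9 × 10 = 259 N down at 4.27 m → arm 3.805 m, τ = 259 × 3.805 = 985.5 N·m clockwise.
Weight: 57.4 × 10 = 574 N down at 2.88 m → arm 2.415 m, τ = 574 × 2.415 = 1386 N·m clockwise.
Speaker: 4.16 × 10 = 41.6 N down at 2.43 m → arm 1.965 m, τ = 41.6 × 1.965 = 81.74 N·m clockwise.
Net load moment about support A = 2905 N·m clockwise.
Reaction R at support B is upward at 4.91 m, arm 4.445 m → moment R × 4.445 counterclockwise.
Setting net torque to zero: R × 4.445 = 2905 → R = 654 N.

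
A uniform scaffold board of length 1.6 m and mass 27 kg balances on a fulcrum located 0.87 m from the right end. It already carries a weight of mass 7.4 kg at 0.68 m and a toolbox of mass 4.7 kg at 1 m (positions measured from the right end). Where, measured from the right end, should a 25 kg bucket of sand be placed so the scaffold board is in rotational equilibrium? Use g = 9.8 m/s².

Sum moments about the fulcrum (at 0.87 m from the right end) (the support reaction has zero arm there).
Beam weight: 27 × 9.8 = 264.6 N down at 0.8 m → arm 0.07 m, τ = 264.6 × 0.07 = 18.52 N·m clockwise.
Weight: 7.4 × 9.8 = 72.52 N down at 0.68 m → arm 0.19 m, τ = 72.52 × 0.19 = 13.78 N·m clockwise.
Toolbox: 4.7 × 9.8 = 46.06 N down at 1 m → arm 0.13 m, τ = 46.06 × 0.13 = 5.988 N·m counterclockwise.
Net moment of existing loads = 26.31 N·m clockwise.
The bucket of sand weighs 25 × 9.8 = 245 N and must supply an equal counterclockwise moment, so its lever arm about the fulcrum is 26.31 / 245 = 0.107 m.
That puts it at 0.87 + 0.107 = 0.977 m from the right end.

x ≈ 0.977 m from the right end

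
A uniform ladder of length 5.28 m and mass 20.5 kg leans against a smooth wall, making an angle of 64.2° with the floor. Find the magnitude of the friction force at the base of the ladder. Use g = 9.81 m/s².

Take moments about the foot of the ladder.
Ladder weight 20.5×9.81 = 201.1 N acts at 2.64 m along the ladder; its horizontal arm is 2.64·cos64.2° = 1.149 m → τ = 231.1 N·m clockwise.
Wall normal N acts horizontally at the top; its moment arm is the height L sinθ = 5.28·sin64.2° = 4.754 m, counterclockwise.
Στ = 0 ⇒ N × 4.754 = 231.1 ⇒ N = 48.6 N.
ΣFx = 0: friction at the foot balances the wall's push, so f = N_wall = 48.6 N.

f ≈ 48.6 N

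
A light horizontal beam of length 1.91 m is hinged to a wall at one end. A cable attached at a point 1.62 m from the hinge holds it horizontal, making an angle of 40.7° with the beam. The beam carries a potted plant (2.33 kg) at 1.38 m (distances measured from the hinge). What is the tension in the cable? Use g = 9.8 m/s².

Choose the hinge as the axis so the unknown hinge reaction has zero arm there.
Potted plant: 2.33 × 9.8 = 22.83 N down at 1.38 m → arm 1.38 m, τ = 22.83 × 1.38 = 31.51 N·m clockwise.
Total clockwise load moment = 31.51 N·m.
The cable tension T acts at 1.62 m; only its component perpendicular to the beam, T sinθ, produces torque. sin 40.7° = 0.6521.
Balancing moments: T × 1.62 × 0.6521 = 31.51, giving T = 31.51 / 1.056 = 29.8 N.

T ≈ 29.8 N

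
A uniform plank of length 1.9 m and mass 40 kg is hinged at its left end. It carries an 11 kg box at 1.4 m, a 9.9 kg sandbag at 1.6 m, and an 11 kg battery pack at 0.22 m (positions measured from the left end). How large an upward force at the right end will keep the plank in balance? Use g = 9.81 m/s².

F ≈ 370 N

About the left end:
Beam weight: 40 × 9.81 = 392.4 N down at 0.95 m → arm 0.95 m, τ = 392.4 × 0.95 = 372.8 N·m clockwise.
Box: 11 × 9.81 = 107.9 N down at 1.4 m → arm 1.4 m, τ = 107.9 × 1.4 = 151.1 N·m clockwise.
Sandbag: 9.9 × 9.81 = 97.12 N down at 1.6 m → arm 1.6 m, τ = 97.12 × 1.6 = 155.4 N·m clockwise.
Battery pack: 11 × 9.81 = 107.9 N down at 0.22 m → arm 0.22 m, τ = 107.9 × 0.22 = 23.74 N·m clockwise.
Net moment of the loads = 703 N·m clockwise.
The upward force F acts at the right end, arm 1.9 m, giving F × 1.9 counterclockwise.
Balancing moments: F × 1.9 = 703, giving F = 703 / 1.9 = 370 N.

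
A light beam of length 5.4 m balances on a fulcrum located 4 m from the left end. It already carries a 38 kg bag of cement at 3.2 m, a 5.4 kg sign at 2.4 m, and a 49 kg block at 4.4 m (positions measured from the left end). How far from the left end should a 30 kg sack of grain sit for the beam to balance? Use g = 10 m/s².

Choose the fulcrum (at 4 m from the left end) as the axis so the support reaction has zero arm there.
Bag of cement: 38 × 10 = 380 N down at 3.2 m → arm 0.8 m, τ = 380 × 0.8 = 304 N·m counterclockwise.
Sign: 5.4 × 10 = 54 N down at 2.4 m → arm 1.6 m, τ = 54 × 1.6 = 86.4 N·m counterclockwise.
Block: 49 × 10 = 490 N down at 4.4 m → arm 0.4 m, τ = 490 × 0.4 = 196 N·m clockwise.
Net moment of existing loads = 194.4 N·m counterclockwise.
The sack of grain weighs 30 × 10 = 300 N and must supply an equal clockwise moment, so its lever arm about the fulcrum is 194.4 / 300 = 0.648 m.
That puts it at 4 + 0.648 = 4.65 m from the left end.

x ≈ 4.65 m from the left end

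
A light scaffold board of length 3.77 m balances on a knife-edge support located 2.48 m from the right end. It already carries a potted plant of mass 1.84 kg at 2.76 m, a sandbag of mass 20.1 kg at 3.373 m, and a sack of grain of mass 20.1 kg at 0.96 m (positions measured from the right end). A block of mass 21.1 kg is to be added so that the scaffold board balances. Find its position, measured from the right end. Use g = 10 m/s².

x ≈ 3.05 m from the right end

Choose the knife-edge support (at 2.48 m from the right end) as the axis so the support reaction has zero arm there.
Potted plant: 1.84 × 10 = 18.4 N down at 2.76 m → arm 0.28 m, τ = 18.4 × 0.28 = 5.152 N·m counterclockwise.
Sandbag: 20.1 × 10 = 201 N down at 3.373 m → arm 0.893 m, τ = 201 × 0.893 = 179.5 N·m counterclockwise.
Sack of grain: 20.1 × 10 = 201 N down at 0.96 m → arm 1.52 m, τ = 201 × 1.52 = 305.5 N·m clockwise.
Net moment of existing loads = 120.8 N·m clockwise.
The block weighs 21.1 × 10 = 211 N and must supply an equal counterclockwise moment, so its lever arm about the knife-edge support is 120.8 / 211 = 0.573 m.
That puts it at 2.48 + 0.573 = 3.05 m from the right end.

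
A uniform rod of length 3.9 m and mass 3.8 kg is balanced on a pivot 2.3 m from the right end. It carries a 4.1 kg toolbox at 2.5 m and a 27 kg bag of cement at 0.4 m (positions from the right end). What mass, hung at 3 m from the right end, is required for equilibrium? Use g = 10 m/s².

Take moments about the pivot (at 2.3 m from the right end).
Beam weight: 3.8 × 10 = 38 N down at 1.95 m → arm 0.35 m, τ = 38 × 0.35 = 13.3 N·m clockwise.
Toolbox: 4.1 × 10 = 41 N down at 2.5 m → arm 0.2 m, τ = 41 × 0.2 = 8.2 N·m counterclockwise.
Bag of cement: 27 × 10 = 270 N down at 0.4 m → arm 1.9 m, τ = 270 × 1.9 = 513 N·m clockwise.
Net moment of known loads = 518.1 N·m clockwise.
An unknown mass m at 3 m has arm 0.7 m; its moment is m·g·0.7 counterclockwise.
For rotational equilibrium, m × 10 × 0.7 = 518.1, so m = 518.1 / (10 × 0.7) = 74 kg.

m ≈ 74 kg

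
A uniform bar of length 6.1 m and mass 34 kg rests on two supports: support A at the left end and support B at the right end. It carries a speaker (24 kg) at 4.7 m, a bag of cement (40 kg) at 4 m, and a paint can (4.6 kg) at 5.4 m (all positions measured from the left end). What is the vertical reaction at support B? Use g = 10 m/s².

R_B ≈ 658 N

Taking torques about support A:
Beam weight: 34 × 10 = 340 N down at 3.05 m → arm 3.05 m, τ = 340 × 3.05 = 1037 N·m clockwise.
Speaker: 24 × 10 = 240 N down at 4.7 m → arm 4.7 m, τ = 240 × 4.7 = 1128 N·m clockwise.
Bag of cement: 40 × 10 = 400 N down at 4 m → arm 4 m, τ = 400 × 4 = 1600 N·m clockwise.
Paint can: 4.6 × 10 = 46 N down at 5.4 m → arm 5.4 m, τ = 46 × 5.4 = 248.4 N·m clockwise.
Net load moment about support A = 4013 N·m clockwise.
Reaction R at support B is upward at 6.1 m, arm 6.1 m → moment R × 6.1 counterclockwise.
Στ = 0 ⇒ R × 6.1 = 4013 ⇒ R = 658 N.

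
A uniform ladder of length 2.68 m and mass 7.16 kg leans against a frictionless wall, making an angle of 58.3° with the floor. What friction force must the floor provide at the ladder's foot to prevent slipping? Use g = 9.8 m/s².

Choose the foot of the ladder as the axis so the floor normal and friction both act there and drop out.
Ladder weight 7.16×9.8 = 70.17 N acts at 1.34 m along the ladder; its horizontal arm is 1.34·cos58.3° = 0.7041 m → τ = 49.41 N·m clockwise.
Wall normal N acts horizontally at the top; its moment arm is the height L sinθ = 2.68·sin58.3° = 2.28 m, counterclockwise.
Balancing moments: N × 2.28 = 49.41, giving N = 21.7 N.
ΣFx = 0: friction at the foot balances the wall's push, so f = N_wall = 21.7 N.

f ≈ 21.7 N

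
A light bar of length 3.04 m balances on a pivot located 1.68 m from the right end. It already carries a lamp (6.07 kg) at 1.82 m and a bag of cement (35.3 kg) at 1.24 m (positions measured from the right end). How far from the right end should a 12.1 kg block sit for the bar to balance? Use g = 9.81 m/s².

Taking torques about the pivot (at 1.68 m from the right end):
Lamp: 6.07 × 9.81 = 59.55 N down at 1.82 m → arm 0.14 m, τ = 59.55 × 0.14 = 8.337 N·m counterclockwise.
Bag of cement: 35.3 × 9.81 = 346.3 N down at 1.24 m → arm 0.44 m, τ = 346.3 × 0.44 = 152.4 N·m clockwise.
Net moment of existing loads = 144.1 N·m clockwise.
The block weighs 12.1 × 9.81 = 118.7 N and must supply an equal counterclockwise moment, so its lever arm about the pivot is 144.1 / 118.7 = 1.21 m.
That puts it at 1.68 + 1.21 = 2.89 m from the right end.

x ≈ 2.89 m from the right end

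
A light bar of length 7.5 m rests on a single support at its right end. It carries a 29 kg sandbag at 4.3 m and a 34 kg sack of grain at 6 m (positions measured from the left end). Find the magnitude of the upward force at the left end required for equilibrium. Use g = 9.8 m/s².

Choose the right end as the axis so the unknown pivot reaction has zero arm there.
Sandbag: 29 × 9.8 = 284.2 N down at 4.3 m → arm 3.2 m, τ = 284.2 × 3.2 = 909.4 N·m counterclockwise.
Sack of grain: 34 × 9.8 = 333.2 N down at 6 m → arm 1.5 m, τ = 333.2 × 1.5 = 499.8 N·m counterclockwise.
Net moment of the loads = 1409 N·m counterclockwise.
The upward force F acts at the left end, arm 7.5 m, giving F × 7.5 clockwise.
Στ = 0 ⇒ F × 7.5 = 1409 ⇒ F = 1409 / 7.5 = 188 N.

F ≈ 188 N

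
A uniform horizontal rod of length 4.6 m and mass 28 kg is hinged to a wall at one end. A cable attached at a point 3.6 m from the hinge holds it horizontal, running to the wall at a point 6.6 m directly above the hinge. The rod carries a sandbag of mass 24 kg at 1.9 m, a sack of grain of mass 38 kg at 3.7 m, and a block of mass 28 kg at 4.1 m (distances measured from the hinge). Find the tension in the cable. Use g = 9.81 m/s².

Sum moments about the hinge (the unknown hinge reaction has zero arm there).
Beam weight: 28 × 9.81 = 274.7 N down at 2.3 m → arm 2.3 m, τ = 274.7 × 2.3 = 631.8 N·m clockwise.
Sandbag: 24 × 9.81 = 235.4 N down at 1.9 m → arm 1.9 m, τ = 235.4 × 1.9 = 447.3 N·m clockwise.
Sack of grain: 38 × 9.81 = 372.8 N down at 3.7 m → arm 3.7 m, τ = 372.8 × 3.7 = 1379 N·m clockwise.
Block: 28 × 9.81 = 274.7 N down at 4.1 m → arm 4.1 m, τ = 274.7 × 4.1 = 1126 N·m clockwise.
Total clockwise load moment = 3584 N·m.
The cable tension T acts at 3.6 m; only its component perpendicular to the rod, T sinθ, produces torque. sinθ = h/√(h²+d²) = 6.6/√(6.6²+3.6²) = 0.8779.
Στ = 0 ⇒ T × 3.6 × 0.8779 = 3584 ⇒ T = 3584 / 3.16 = 1130 N.

T ≈ 1130 N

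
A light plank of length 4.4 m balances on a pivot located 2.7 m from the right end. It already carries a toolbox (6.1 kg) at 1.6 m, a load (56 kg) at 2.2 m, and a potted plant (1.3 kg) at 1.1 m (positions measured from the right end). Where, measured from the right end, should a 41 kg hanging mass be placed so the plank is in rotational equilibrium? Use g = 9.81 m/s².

x ≈ 3.6 m from the right end

Choose the pivot (at 2.7 m from the right end) as the axis so the support reaction has zero arm there.
Toolbox: 6.1 × 9.81 = 59.84 N down at 1.6 m → arm 1.1 m, τ = 59.84 × 1.1 = 65.82 N·m clockwise.
Load: 56 × 9.81 = 549.4 N down at 2.2 m → arm 0.5 m, τ = 549.4 × 0.5 = 274.7 N·m clockwise.
Potted plant: 1.3 × 9.81 = 12.75 N down at 1.1 m → arm 1.6 m, τ = 12.75 × 1.6 = 20.4 N·m clockwise.
Net moment of existing loads = 360.9 N·m clockwise.
The hanging mass weighs 41 × 9.81 = 402.2 N and must supply an equal counterclockwise moment, so its lever arm about the pivot is 360.9 / 402.2 = 0.897 m.
That puts it at 2.7 + 0.897 = 3.6 m from the right end.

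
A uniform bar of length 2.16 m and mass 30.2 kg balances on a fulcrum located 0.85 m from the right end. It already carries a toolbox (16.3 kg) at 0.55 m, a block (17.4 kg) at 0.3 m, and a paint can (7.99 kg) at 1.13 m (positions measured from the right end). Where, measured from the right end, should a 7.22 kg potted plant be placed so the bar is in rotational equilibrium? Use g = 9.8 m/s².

Taking torques about the fulcrum (at 0.85 m from the right end):
Beam weight: 30.2 × 9.8 = 296 N down at 1.08 m → arm 0.23 m, τ = 296 × 0.23 = 68.08 N·m counterclockwise.
Toolbox: 16.3 × 9.8 = 159.7 N down at 0.55 m → arm 0.3 m, τ = 159.7 × 0.3 = 47.91 N·m clockwise.
Block: 17.4 × 9.8 = 170.5 N down at 0.3 m → arm 0.55 m, τ = 170.5 × 0.55 = 93.78 N·m clockwise.
Paint can: 7.99 × 9.8 = 78.3 N down at 1.13 m → arm 0.28 m, τ = 78.3 × 0.28 = 21.92 N·m counterclockwise.
Net moment of existing loads = 51.69 N·m clockwise.
The potted plant weighs 7.22 × 9.8 = 70.76 N and must supply an equal counterclockwise moment, so its lever arm about the fulcrum is 51.69 / 70.76 = 0.73 m.
That puts it at 0.85 + 0.73 = 1.58 m from the right end.

x ≈ 1.58 m from the right end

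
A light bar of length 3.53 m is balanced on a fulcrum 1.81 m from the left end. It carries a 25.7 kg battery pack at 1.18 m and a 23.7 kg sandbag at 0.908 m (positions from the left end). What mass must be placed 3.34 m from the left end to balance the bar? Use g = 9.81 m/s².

About the fulcrum (at 1.81 m from the left end):
Battery pack: 25.7 × 9.81 = 252.1 N down at 1.18 m → arm 0.63 m, τ = 252.1 × 0.63 = 158.8 N·m counterclockwise.
Sandbag: 23.7 × 9.81 = 232.5 N down at 0.908 m → arm 0.902 m, τ = 232.5 × 0.902 = 209.7 N·m counterclockwise.
Net moment of known loads = 368.5 N·m counterclockwise.
An unknown mass m at 3.34 m has arm 1.53 m; its moment is m·g·1.53 clockwise.
For rotational equilibrium, m × 9.81 × 1.53 = 368.5, so m = 368.5 / (9.81 × 1.53) = 24.6 kg.

m ≈ 24.6 kg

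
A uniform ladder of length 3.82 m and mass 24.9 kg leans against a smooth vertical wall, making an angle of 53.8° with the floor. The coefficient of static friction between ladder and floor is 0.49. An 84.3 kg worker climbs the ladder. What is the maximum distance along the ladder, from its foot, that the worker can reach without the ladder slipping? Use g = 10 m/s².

d ≈ 2.75 m

Take moments about the foot of the ladder.
Ladder weight 24.9×10 = 249 N acts at 1.91 m along the ladder; its horizontal arm is 1.91·cos53.8° = 1.128 m → τ = 280.9 N·m clockwise.
Worker weight 84.3×10 = 843 N at distance d → arm d·cos53.8° → τ = 843·d·0.5906 clockwise.
Wall normal N at the top has arm L sinθ = 3.083 m counterclockwise, so Στ = 0 gives N·3.083 = 280.9 + 497.9·d.
ΣFy = 0 ⇒ N_floor = 1092 N, so the maximum friction is μ_s·N_floor = 0.49×1092 = 535.1 N. ΣFx = 0 ⇒ N_wall = f, so at the slipping point N = 535.1 N.
Substituting: 535.1×3.083 = 280.9 + 497.9·d ⇒ d = (1650 − 280.9) / 497.9 = 2.75 m.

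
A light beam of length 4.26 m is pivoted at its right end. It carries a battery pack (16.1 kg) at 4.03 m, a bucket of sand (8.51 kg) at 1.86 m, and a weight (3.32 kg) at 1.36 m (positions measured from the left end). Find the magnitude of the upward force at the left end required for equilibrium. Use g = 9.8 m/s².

Take moments about the right end.
Battery pack: 16.1 × 9.8 = 157.8 N down at 4.03 m → arm 0.23 m, τ = 157.8 × 0.23 = 36.29 N·m counterclockwise.
Bucket of sand: 8.51 × 9.8 = 83.4 N down at 1.86 m → arm 2.4 m, τ = 83.4 × 2.4 = 200.2 N·m counterclockwise.
Weight: 3.32 × 9.8 = 32.54 N down at 1.36 m → arm 2.9 m, τ = 32.54 × 2.9 = 94.37 N·m counterclockwise.
Net moment of the loads = 330.9 N·m counterclockwise.
The upward force F acts at the left end, arm 4.26 m, giving F × 4.26 clockwise.
Στ = 0 ⇒ F × 4.26 = 330.9 ⇒ F = 330.9 / 4.26 = 77.7 N.

F ≈ 77.7 N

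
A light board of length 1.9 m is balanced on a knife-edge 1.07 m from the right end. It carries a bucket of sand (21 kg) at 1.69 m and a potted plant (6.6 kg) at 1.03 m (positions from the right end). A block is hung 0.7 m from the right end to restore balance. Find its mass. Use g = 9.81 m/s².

Take moments about the knife-edge (at 1.07 m from the right end).
Bucket of sand: 21 × 9.81 = 206 N down at 1.69 m → arm 0.62 m, τ = 206 × 0.62 = 127.7 N·m counterclockwise.
Potted plant: 6.6 × 9.81 = 64.75 N down at 1.03 m → arm 0.04 m, τ = 64.75 × 0.04 = 2.59 N·m clockwise.
Net moment of known loads = 125.1 N·m counterclockwise.
An unknown mass m at 0.7 m has arm 0.37 m; its moment is m·g·0.37 clockwise.
Setting net torque to zero: m × 9.81 × 0.37 = 125.1 → m = 125.1 / (9.81 × 0.37) = 34.5 kg.

m ≈ 34.5 kg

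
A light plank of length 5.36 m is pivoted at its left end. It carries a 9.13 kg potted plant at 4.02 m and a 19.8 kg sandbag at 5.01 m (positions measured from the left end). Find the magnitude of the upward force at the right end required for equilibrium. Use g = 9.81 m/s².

F ≈ 249 N

Choose the left end as the axis so the unknown pivot reaction has zero arm there.
Potted plant: 9.13 × 9.81 = 89.57 N down at 4.02 m → arm 4.02 m, τ = 89.57 × 4.02 = 360.1 N·m clockwise.
Sandbag: 19.8 × 9.81 = 194.2 N down at 5.01 m → arm 5.01 m, τ = 194.2 × 5.01 = 972.9 N·m clockwise.
Net moment of the loads = 1333 N·m clockwise.
The upward force F acts at the right end, arm 5.36 m, giving F × 5.36 counterclockwise.
Setting net torque to zero: F × 5.36 = 1333 → F = 1333 / 5.36 = 249 N.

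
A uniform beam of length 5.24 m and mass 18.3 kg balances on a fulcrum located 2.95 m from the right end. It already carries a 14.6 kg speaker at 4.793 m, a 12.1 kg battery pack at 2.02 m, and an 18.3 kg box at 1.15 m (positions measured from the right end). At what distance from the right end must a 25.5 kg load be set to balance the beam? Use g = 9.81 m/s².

About the fulcrum (at 2.95 m from the right end):
Beam weight: 18.3 × 9.81 = 179.5 N down at 2.62 m → arm 0.33 m, τ = 179.5 × 0.33 = 59.23 N·m clockwise.
Speaker: 14.6 × 9.81 = 143.2 N down at 4.793 m → arm 1.843 m, τ = 143.2 × 1.843 = 263.9 N·m counterclockwise.
Battery pack: 12.1 × 9.81 = 118.7 N down at 2.02 m → arm 0.93 m, τ = 118.7 × 0.93 = 110.4 N·m clockwise.
Box: 18.3 × 9.81 = 179.5 N down at 1.15 m → arm 1.8 m, τ = 179.5 × 1.8 = 323.1 N·m clockwise.
Net moment of existing loads = 228.8 N·m clockwise.
The load weighs 25.5 × 9.81 = 250.2 N and must supply an equal counterclockwise moment, so its lever arm about the fulcrum is 228.8 / 250.2 = 0.914 m.
That puts it at 2.95 + 0.914 = 3.86 m from the right end.

x ≈ 3.86 m from the right end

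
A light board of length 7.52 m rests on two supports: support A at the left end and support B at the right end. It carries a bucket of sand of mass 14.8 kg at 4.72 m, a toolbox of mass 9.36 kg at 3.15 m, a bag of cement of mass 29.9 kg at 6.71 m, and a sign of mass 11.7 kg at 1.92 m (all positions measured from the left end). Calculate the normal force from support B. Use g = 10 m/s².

R_B ≈ 429 N

Choose support A as the axis so its reaction then has zero moment arm.
Bucket of sand: 14.8 × 10 = 148 N down at 4.72 m → arm 4.72 m, τ = 148 × 4.72 = 698.6 N·m clockwise.
Toolbox: 9.36 × 10 = 93.6 N down at 3.15 m → arm 3.15 m, τ = 93.6 × 3.15 = 294.8 N·m clockwise.
Bag of cement: 29.9 × 10 = 299 N down at 6.71 m → arm 6.71 m, τ = 299 × 6.71 = 2006 N·m clockwise.
Sign: 11.7 × 10 = 117 N down at 1.92 m → arm 1.92 m, τ = 117 × 1.92 = 224.6 N·m clockwise.
Net load moment about support A = 3224 N·m clockwise.
Reaction R at support B is upward at 7.52 m, arm 7.52 m → moment R × 7.52 counterclockwise.
Setting net torque to zero: R × 7.52 = 3224 → R = 429 N.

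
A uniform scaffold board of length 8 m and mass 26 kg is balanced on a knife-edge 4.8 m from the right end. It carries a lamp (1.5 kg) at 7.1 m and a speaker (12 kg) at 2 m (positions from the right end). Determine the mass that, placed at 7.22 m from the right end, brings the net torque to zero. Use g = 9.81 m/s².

m ≈ 21.1 kg

About the knife-edge (at 4.8 m from the right end):
Beam weight: 26 × 9.81 = 255.1 N down at 4 m → arm 0.8 m, τ = 255.1 × 0.8 = 204.1 N·m clockwise.
Lamp: 1.5 × 9.81 = 14.71 N down at 7.1 m → arm 2.3 m, τ = 14.71 × 2.3 = 33.83 N·m counterclockwise.
Speaker: 12 × 9.81 = 117.7 N down at 2 m → arm 2.8 m, τ = 117.7 × 2.8 = 329.6 N·m clockwise.
Net moment of known loads = 499.9 N·m clockwise.
An unknown mass m at 7.22 m has arm 2.42 m; its moment is m·g·2.42 counterclockwise.
Setting net torque to zero: m × 9.81 × 2.42 = 499.9 → m = 499.9 / (9.81 × 2.42) = 21.1 kg.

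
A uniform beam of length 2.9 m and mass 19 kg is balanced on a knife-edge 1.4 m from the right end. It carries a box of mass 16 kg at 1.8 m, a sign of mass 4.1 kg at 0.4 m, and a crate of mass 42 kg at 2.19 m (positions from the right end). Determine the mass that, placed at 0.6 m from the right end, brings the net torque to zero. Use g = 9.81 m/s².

m ≈ 45.5 kg

Taking torques about the knife-edge (at 1.4 m from the right end):
Beam weight: 19 × 9.81 = 186.4 N down at 1.45 m → arm 0.05 m, τ = 186.4 × 0.05 = 9.32 N·m counterclockwise.
Box: 16 × 9.81 = 157 N down at 1.8 m → arm 0.4 m, τ = 157 × 0.4 = 62.8 N·m counterclockwise.
Sign: 4.1 × 9.81 = 40.22 N down at 0.4 m → arm 1 m, τ = 40.22 × 1 = 40.22 N·m clockwise.
Crate: 42 × 9.81 = 412 N down at 2.19 m → arm 0.79 m, τ = 412 × 0.79 = 325.5 N·m counterclockwise.
Net moment of known loads = 357.4 N·m counterclockwise.
An unknown mass m at 0.6 m has arm 0.8 m; its moment is m·g·0.8 clockwise.
Setting net torque to zero: m × 9.81 × 0.8 = 357.4 → m = 357.4 / (9.81 × 0.8) = 45.5 kg.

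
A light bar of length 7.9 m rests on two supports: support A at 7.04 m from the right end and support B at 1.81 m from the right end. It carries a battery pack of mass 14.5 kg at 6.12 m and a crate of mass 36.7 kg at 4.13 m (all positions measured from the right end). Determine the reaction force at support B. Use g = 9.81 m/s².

Choose support A as the axis so its reaction then has zero moment arm.
Battery pack: 14.5 × 9.81 = 142.2 N down at 6.12 m → arm 0.92 m, τ = 142.2 × 0.92 = 130.8 N·m clockwise.
Crate: 36.7 × 9.81 = 360 N down at 4.13 m → arm 2.91 m, τ = 360 × 2.91 = 1048 N·m clockwise.
Net load moment about support A = 1179 N·m clockwise.
Reaction R at support B is upward at 1.81 m, arm 5.23 m → moment R × 5.23 counterclockwise.
Στ = 0 ⇒ R × 5.23 = 1179 ⇒ R = 225 N.

R_B ≈ 225 N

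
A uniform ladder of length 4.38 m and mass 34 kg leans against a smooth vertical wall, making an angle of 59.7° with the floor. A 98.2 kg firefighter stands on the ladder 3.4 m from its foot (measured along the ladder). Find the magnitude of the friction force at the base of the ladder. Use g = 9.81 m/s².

Sum moments about the foot of the ladder (the floor normal and friction both act there and drop out).
Ladder weight 34×9.81 = 333.5 N acts at 2.19 m along the ladder; its horizontal arm is 2.19·cos59.7° = 1.105 m → τ = 368.5 N·m clockwise.
Firefighter: 98.2×9.81 = 963.3 N at 3.4 m → arm 1.715 m → τ = 1652 N·m clockwise.
Wall normal N acts horizontally at the top; its moment arm is the height L sinθ = 4.38·sin59.7° = 3.782 m, counterclockwise.
Setting net torque to zero: N × 3.782 = 2020 → N = 534 N.
ΣFx = 0: friction at the foot balances the wall's push, so f = N_wall = 534 N.

f ≈ 534 N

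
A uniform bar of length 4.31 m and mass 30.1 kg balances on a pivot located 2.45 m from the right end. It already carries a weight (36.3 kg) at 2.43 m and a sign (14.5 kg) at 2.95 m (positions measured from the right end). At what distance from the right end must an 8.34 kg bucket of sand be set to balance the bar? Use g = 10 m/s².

Take moments about the pivot (at 2.45 m from the right end).
Beam weight: 30.1 × 10 = 301 N down at 2.155 m → arm 0.295 m, τ = 301 × 0.295 = 88.8 N·m clockwise.
Weight: 36.3 × 10 = 363 N down at 2.43 m → arm 0.02 m, τ = 363 × 0.02 = 7.26 N·m clockwise.
Sign: 14.5 × 10 = 145 N down at 2.95 m → arm 0.5 m, τ = 145 × 0.5 = 72.5 N·m counterclockwise.
Net moment of existing loads = 23.56 N·m clockwise.
The bucket of sand weighs 8.34 × 10 = 83.4 N and must supply an equal counterclockwise moment, so its lever arm about the pivot is 23.56 / 83.4 = 0.282 m.
That puts it at 2.45 + 0.282 = 2.73 m from the right end.

x ≈ 2.73 m from the right end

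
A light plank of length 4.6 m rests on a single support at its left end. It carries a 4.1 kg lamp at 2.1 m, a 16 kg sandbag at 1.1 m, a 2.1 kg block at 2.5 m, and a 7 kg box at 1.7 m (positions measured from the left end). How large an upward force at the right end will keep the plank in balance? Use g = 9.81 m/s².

F ≈ 92.5 N

About the left end:
Lamp: 4.1 × 9.81 = 40.22 N down at 2.1 m → arm 2.1 m, τ = 40.22 × 2.1 = 84.46 N·m clockwise.
Sandbag: 16 × 9.81 = 157 N down at 1.1 m → arm 1.1 m, τ = 157 × 1.1 = 172.7 N·m clockwise.
Block: 2.1 × 9.81 = 20.6 N down at 2.5 m → arm 2.5 m, τ = 20.6 × 2.5 = 51.5 N·m clockwise.
Box: 7 × 9.81 = 68.67 N down at 1.7 m → arm 1.7 m, τ = 68.67 × 1.7 = 116.7 N·m clockwise.
Net moment of the loads = 425.4 N·m clockwise.
The upward force F acts at the right end, arm 4.6 m, giving F × 4.6 counterclockwise.
For rotational equilibrium, F × 4.6 = 425.4, so F = 425.4 / 4.6 = 92.5 N.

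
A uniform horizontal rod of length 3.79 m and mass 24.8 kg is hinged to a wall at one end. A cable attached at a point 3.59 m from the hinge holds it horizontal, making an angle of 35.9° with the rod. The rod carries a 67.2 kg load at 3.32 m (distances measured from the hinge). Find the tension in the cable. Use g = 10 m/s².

About the hinge:
Beam weight: 24.8 × 10 = 248 N down at 1.895 m → arm 1.895 m, τ = 248 × 1.895 = 470 N·m clockwise.
Load: 67.2 × 10 = 672 N down at 3.32 m → arm 3.32 m, τ = 672 × 3.32 = 2231 N·m clockwise.
Total clockwise load moment = 2701 N·m.
The cable tension T acts at 3.59 m; only its component perpendicular to the rod, T sinθ, produces torque. sin 35.9° = 0.5864.
Στ = 0 ⇒ T × 3.59 × 0.5864 = 2701 ⇒ T = 2701 / 2.105 = 1280 N.

T ≈ 1280 N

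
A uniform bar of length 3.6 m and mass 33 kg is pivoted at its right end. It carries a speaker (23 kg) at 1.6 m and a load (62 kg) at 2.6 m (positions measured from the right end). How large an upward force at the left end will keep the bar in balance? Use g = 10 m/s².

F ≈ 715 N

Take moments about the right end.
Beam weight: 33 × 10 = 330 N down at 1.8 m → arm 1.8 m, τ = 330 × 1.8 = 594 N·m counterclockwise.
Speaker: 23 × 10 = 230 N down at 1.6 m → arm 1.6 m, τ = 230 × 1.6 = 368 N·m counterclockwise.
Load: 62 × 10 = 620 N down at 2.6 m → arm 2.6 m, τ = 620 × 2.6 = 1612 N·m counterclockwise.
Net moment of the loads = 2574 N·m counterclockwise.
The upward force F acts at the left end, arm 3.6 m, giving F × 3.6 clockwise.
Στ = 0 ⇒ F × 3.6 = 2574 ⇒ F = 2574 / 3.6 = 715 N.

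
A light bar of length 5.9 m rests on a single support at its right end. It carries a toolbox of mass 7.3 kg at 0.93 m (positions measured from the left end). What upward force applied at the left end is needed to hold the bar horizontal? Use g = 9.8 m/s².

F ≈ 60.3 N

Sum moments about the right end (the unknown pivot reaction has zero arm there).
Toolbox: 7.3 × 9.8 = 71.54 N down at 0.93 m → arm 4.97 m, τ = 71.54 × 4.97 = 355.6 N·m counterclockwise.
Net moment of the loads = 355.6 N·m counterclockwise.
The upward force F acts at the left end, arm 5.9 m, giving F × 5.9 clockwise.
For rotational equilibrium, F × 5.9 = 355.6, so F = 355.6 / 5.9 = 60.3 N.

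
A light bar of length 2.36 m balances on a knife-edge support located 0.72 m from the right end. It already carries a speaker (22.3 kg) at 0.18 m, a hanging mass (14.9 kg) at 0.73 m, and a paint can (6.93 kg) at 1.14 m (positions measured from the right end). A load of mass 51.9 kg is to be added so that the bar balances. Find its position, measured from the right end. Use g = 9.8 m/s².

Taking torques about the knife-edge support (at 0.72 m from the right end):
Speaker: 22.3 × 9.8 = 218.5 N down at 0.18 m → arm 0.54 m, τ = 218.5 × 0.54 = 118 N·m clockwise.
Hanging mass: 14.9 × 9.8 = 146 N down at 0.73 m → arm 0.01 m, τ = 146 × 0.01 = 1.46 N·m counterclockwise.
Paint can: 6.93 × 9.8 = 67.91 N down at 1.14 m → arm 0.42 m, τ = 67.91 × 0.42 = 28.52 N·m counterclockwise.
Net moment of existing loads = 88.02 N·m clockwise.
The load weighs 51.9 × 9.8 = 508.6 N and must supply an equal counterclockwise moment, so its lever arm about the knife-edge support is 88.02 / 508.6 = 0.173 m.
That puts it at 0.72 + 0.173 = 0.893 m from the right end.

x ≈ 0.893 m from the right end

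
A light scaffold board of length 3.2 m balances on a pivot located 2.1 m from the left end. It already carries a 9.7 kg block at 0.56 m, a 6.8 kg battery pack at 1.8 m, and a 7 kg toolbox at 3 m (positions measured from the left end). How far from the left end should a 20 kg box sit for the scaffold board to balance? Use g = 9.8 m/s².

Take moments about the pivot (at 2.1 m from the left end).
Block: 9.7 × 9.8 = 95.06 N down at 0.56 m → arm 1.54 m, τ = 95.06 × 1.54 = 146.4 N·m counterclockwise.
Battery pack: 6.8 × 9.8 = 66.64 N down at 1.8 m → arm 0.3 m, τ = 66.64 × 0.3 = 19.99 N·m counterclockwise.
Toolbox: 7 × 9.8 = 68.6 N down at 3 m → arm 0.9 m, τ = 68.6 × 0.9 = 61.74 N·m clockwise.
Net moment of existing loads = 104.7 N·m counterclockwise.
The box weighs 20 × 9.8 = 196 N and must supply an equal clockwise moment, so its lever arm about the pivot is 104.7 / 196 = 0.534 m.
That puts it at 2.1 + 0.534 = 2.63 m from the left end.

x ≈ 2.63 m from the left end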